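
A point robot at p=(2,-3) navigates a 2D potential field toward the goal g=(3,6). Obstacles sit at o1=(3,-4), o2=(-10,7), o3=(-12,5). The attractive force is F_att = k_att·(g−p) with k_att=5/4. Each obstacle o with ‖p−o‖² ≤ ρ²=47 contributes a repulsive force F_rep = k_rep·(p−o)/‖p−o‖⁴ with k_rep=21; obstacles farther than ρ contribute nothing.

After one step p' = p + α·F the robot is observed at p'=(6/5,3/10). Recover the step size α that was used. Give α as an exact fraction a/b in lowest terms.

F_att = 5/4·(g−p) = 5/4·(1,9) = (1.2500,11.2500)
o1: d²=2 ≤ ρ²=47; F_rep = 21·(-1,1)/2² = (-5.2500,5.2500)
o2: d²=244 > ρ²=47 → inactive
o3: d²=260 > ρ²=47 → inactive
F = F_att + ΣF_rep = (-4.0000,16.5000)
Δp = p'−p = (-0.8000,3.3000); α = Δx/Fx = (-4/5) / (-4) = 1/5
check: Δy/Fy = (33/10) / (33/2) = 1/5 ✓

α = 1/5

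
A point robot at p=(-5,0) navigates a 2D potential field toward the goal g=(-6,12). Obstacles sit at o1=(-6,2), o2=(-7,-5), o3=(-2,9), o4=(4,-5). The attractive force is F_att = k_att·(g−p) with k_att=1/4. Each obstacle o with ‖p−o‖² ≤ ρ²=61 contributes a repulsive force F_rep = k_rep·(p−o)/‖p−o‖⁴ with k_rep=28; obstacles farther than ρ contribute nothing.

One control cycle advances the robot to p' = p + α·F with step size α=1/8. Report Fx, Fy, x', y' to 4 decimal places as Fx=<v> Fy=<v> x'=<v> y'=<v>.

F_att = 1/4·(g−p) = 1/4·(-1,12) = (-0.2500,3.0000)
o1: d²=5 ≤ ρ²=61; F_rep = 28·(1,-2)/5² = (1.1200,-2.2400)
o2: d²=29 ≤ ρ²=61; F_rep = 28·(2,5)/29² = (0.0666,0.1665)
o3: d²=90 > ρ²=61 → inactive
o4: d²=106 > ρ²=61 → inactive
F = F_att + ΣF_rep = (0.9366,0.9265)
p' = p + 1/8·F = (-4.8829,0.1158)

Fx=0.9366 Fy=0.9265 x'=-4.8829 y'=0.1158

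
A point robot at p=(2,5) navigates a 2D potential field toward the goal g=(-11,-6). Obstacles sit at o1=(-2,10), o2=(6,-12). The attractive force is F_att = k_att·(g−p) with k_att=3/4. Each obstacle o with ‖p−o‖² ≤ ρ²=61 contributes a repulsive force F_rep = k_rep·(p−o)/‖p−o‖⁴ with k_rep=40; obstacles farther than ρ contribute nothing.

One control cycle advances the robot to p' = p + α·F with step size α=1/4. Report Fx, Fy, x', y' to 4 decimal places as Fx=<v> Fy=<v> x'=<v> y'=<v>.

Fx=-9.6548 Fy=-8.3690 x'=-0.4137 y'=2.9078

F_att = 3/4·(g−p) = 3/4·(-13,-11) = (-9.7500,-8.2500)
o1: d²=41 ≤ ρ²=61; F_rep = 40·(4,-5)/41² = (0.0952,-0.1190)
o2: d²=305 > ρ²=61 → inactive
F = F_att + ΣF_rep = (-9.6548,-8.3690)
p' = p + 1/4·F = (-0.4137,2.9078)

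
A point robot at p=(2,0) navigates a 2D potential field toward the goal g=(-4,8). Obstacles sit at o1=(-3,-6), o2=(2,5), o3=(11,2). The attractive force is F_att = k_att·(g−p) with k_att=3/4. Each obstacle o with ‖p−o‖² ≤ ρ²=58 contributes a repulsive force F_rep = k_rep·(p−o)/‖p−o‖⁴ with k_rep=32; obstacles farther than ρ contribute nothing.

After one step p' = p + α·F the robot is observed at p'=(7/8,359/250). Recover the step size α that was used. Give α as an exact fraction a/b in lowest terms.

F_att = 3/4·(g−p) = 3/4·(-6,8) = (-4.5000,6.0000)
o1: d²=61 > ρ²=58 → inactive
o2: d²=25 ≤ ρ²=58; F_rep = 32·(0,-5)/25² = (0.0000,-0.2560)
o3: d²=85 > ρ²=58 → inactive
F = F_att + ΣF_rep = (-4.5000,5.7440)
Δp = p'−p = (-1.1250,1.4360); α = Δx/Fx = (-9/8) / (-9/2) = 1/4
check: Δy/Fy = (359/250) / (718/125) = 1/4 ✓

α = 1/4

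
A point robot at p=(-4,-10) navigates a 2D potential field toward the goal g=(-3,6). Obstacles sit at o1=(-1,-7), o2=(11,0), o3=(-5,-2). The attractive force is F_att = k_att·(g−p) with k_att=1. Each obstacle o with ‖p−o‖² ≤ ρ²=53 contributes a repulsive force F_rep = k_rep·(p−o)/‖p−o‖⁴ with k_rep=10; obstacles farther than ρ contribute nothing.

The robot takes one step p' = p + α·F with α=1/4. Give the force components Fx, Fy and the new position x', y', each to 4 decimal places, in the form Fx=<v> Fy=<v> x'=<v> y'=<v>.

Fx=0.9074 Fy=15.9074 x'=-3.7731 y'=-6.0231

F_att = 1·(g−p) = 1·(1,16) = (1.0000,16.0000)
o1: d²=18 ≤ ρ²=53; F_rep = 10·(-3,-3)/18² = (-0.0926,-0.0926)
o2: d²=325 > ρ²=53 → inactive
o3: d²=65 > ρ²=53 → inactive
F = F_att + ΣF_rep = (0.9074,15.9074)
p' = p + 1/4·F = (-3.7731,-6.0231)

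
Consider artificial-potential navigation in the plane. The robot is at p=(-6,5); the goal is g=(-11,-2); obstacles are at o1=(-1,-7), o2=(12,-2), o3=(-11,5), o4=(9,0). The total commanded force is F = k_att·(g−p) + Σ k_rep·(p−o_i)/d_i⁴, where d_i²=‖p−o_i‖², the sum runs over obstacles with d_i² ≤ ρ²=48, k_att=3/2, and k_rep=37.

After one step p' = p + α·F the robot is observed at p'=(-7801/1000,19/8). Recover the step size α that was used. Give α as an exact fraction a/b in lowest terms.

F_att = 3/2·(g−p) = 3/2·(-5,-7) = (-7.5000,-10.5000)
o1: d²=169 > ρ²=48 → inactive
o2: d²=373 > ρ²=48 → inactive
o3: d²=25 ≤ ρ²=48; F_rep = 37·(5,0)/25² = (0.2960,0.0000)
o4: d²=250 > ρ²=48 → inactive
F = F_att + ΣF_rep = (-7.2040,-10.5000)
Δp = p'−p = (-1.8010,-2.6250); α = Δx/Fx = (-1801/1000) / (-1801/250) = 1/4
check: Δy/Fy = (-21/8) / (-21/2) = 1/4 ✓

α = 1/4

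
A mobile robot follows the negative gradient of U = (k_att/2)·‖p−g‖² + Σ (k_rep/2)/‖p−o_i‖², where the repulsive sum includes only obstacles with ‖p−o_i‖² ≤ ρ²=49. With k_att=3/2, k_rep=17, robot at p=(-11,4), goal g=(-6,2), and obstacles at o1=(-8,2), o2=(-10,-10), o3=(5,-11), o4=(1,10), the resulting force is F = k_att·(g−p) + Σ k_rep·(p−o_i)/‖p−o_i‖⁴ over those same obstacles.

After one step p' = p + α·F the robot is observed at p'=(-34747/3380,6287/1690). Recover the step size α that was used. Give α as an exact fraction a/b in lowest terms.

F_att = 3/2·(g−p) = 3/2·(5,-2) = (7.5000,-3.0000)
o1: d²=13 ≤ ρ²=49; F_rep = 17·(-3,2)/13² = (-0.3018,0.2012)
o2: d²=197 > ρ²=49 → inactive
o3: d²=481 > ρ²=49 → inactive
o4: d²=180 > ρ²=49 → inactive
F = F_att + ΣF_rep = (7.1982,-2.7988)
Δp = p'−p = (0.7198,-0.2799); α = Δx/Fx = (2433/3380) / (2433/338) = 1/10
check: Δy/Fy = (-473/1690) / (-473/169) = 1/10 ✓

α = 1/10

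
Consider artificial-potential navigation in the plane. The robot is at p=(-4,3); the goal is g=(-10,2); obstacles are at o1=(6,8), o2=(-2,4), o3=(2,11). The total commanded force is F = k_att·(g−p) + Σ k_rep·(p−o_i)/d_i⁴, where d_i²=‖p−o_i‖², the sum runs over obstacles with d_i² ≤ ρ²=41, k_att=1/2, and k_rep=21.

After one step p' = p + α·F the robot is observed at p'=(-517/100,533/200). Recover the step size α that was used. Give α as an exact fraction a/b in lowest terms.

F_att = 1/2·(g−p) = 1/2·(-6,-1) = (-3.0000,-0.5000)
o1: d²=125 > ρ²=41 → inactive
o2: d²=5 ≤ ρ²=41; F_rep = 21·(-2,-1)/5² = (-1.6800,-0.8400)
o3: d²=100 > ρ²=41 → inactive
F = F_att + ΣF_rep = (-4.6800,-1.3400)
Δp = p'−p = (-1.1700,-0.3350); α = Δx/Fx = (-117/100) / (-117/25) = 1/4
check: Δy/Fy = (-67/200) / (-67/50) = 1/4 ✓

α = 1/4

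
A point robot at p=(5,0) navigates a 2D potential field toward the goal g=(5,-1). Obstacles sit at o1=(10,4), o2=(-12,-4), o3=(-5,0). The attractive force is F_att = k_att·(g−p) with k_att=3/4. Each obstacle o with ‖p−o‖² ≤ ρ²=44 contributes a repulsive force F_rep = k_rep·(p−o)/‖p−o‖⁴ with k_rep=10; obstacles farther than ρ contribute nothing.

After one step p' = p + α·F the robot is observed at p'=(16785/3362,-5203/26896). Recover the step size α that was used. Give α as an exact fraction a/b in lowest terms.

F_att = 3/4·(g−p) = 3/4·(0,-1) = (0.0000,-0.7500)
o1: d²=41 ≤ ρ²=44; F_rep = 10·(-5,-4)/41² = (-0.0297,-0.0238)
o2: d²=305 > ρ²=44 → inactive
o3: d²=100 > ρ²=44 → inactive
F = F_att + ΣF_rep = (-0.0297,-0.7738)
Δp = p'−p = (-0.0074,-0.1934); α = Δx/Fx = (-25/3362) / (-50/1681) = 1/4
check: Δy/Fy = (-5203/26896) / (-5203/6724) = 1/4 ✓

α = 1/4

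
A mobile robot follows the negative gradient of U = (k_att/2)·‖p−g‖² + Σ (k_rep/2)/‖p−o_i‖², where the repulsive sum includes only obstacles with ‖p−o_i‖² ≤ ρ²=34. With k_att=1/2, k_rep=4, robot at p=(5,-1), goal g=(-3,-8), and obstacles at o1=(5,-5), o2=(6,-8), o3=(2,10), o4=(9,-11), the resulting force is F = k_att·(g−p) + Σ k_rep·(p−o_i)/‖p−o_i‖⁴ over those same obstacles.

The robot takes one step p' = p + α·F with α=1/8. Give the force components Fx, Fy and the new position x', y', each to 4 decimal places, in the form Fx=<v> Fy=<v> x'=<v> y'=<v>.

F_att = 1/2·(g−p) = 1/2·(-8,-7) = (-4.0000,-3.5000)
o1: d²=16 ≤ ρ²=34; F_rep = 4·(0,4)/16² = (0.0000,0.0625)
o2: d²=50 > ρ²=34 → inactive
o3: d²=130 > ρ²=34 → inactive
o4: d²=116 > ρ²=34 → inactive
F = F_att + ΣF_rep = (-4.0000,-3.4375)
p' = p + 1/8·F = (4.5000,-1.4297)

Fx=-4.0000 Fy=-3.4375 x'=4.5000 y'=-1.4297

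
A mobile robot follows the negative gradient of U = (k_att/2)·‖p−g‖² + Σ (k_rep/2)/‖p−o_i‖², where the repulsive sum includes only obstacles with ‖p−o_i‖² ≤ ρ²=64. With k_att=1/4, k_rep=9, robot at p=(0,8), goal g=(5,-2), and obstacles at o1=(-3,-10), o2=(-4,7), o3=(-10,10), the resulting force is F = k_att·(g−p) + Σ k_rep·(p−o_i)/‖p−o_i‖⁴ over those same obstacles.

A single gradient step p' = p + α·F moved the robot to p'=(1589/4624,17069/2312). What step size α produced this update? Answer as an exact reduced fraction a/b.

F_att = 1/4·(g−p) = 1/4·(5,-10) = (1.2500,-2.5000)
o1: d²=333 > ρ²=64 → inactive
o2: d²=17 ≤ ρ²=64; F_rep = 9·(4,1)/17² = (0.1246,0.0311)
o3: d²=104 > ρ²=64 → inactive
F = F_att + ΣF_rep = (1.3746,-2.4689)
Δp = p'−p = (0.3436,-0.6172); α = Δx/Fx = (1589/4624) / (1589/1156) = 1/4
check: Δy/Fy = (-1427/2312) / (-1427/578) = 1/4 ✓

α = 1/4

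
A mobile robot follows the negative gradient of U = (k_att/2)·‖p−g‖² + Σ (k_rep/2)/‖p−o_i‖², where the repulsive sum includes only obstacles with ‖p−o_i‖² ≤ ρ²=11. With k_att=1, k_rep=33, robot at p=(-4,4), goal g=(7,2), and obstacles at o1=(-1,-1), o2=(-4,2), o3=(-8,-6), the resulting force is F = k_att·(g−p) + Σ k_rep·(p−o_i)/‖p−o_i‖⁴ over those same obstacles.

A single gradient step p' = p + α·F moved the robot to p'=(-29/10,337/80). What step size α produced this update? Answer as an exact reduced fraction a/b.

F_att = 1·(g−p) = 1·(11,-2) = (11.0000,-2.0000)
o1: d²=34 > ρ²=11 → inactive
o2: d²=4 ≤ ρ²=11; F_rep = 33·(0,2)/4² = (0.0000,4.1250)
o3: d²=116 > ρ²=11 → inactive
F = F_att + ΣF_rep = (11.0000,2.1250)
Δp = p'−p = (1.1000,0.2125); α = Δx/Fx = (11/10) / (11) = 1/10
check: Δy/Fy = (17/80) / (17/8) = 1/10 ✓

α = 1/10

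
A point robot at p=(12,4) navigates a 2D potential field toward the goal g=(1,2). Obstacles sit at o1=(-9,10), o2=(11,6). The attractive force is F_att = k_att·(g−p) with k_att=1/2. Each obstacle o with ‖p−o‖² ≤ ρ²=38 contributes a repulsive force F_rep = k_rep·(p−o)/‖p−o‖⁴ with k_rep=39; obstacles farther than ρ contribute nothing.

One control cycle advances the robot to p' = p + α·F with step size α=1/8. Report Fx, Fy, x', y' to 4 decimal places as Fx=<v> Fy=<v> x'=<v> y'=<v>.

F_att = 1/2·(g−p) = 1/2·(-11,-2) = (-5.5000,-1.0000)
o1: d²=477 > ρ²=38 → inactive
o2: d²=5 ≤ ρ²=38; F_rep = 39·(1,-2)/5² = (1.5600,-3.1200)
F = F_att + ΣF_rep = (-3.9400,-4.1200)
p' = p + 1/8·F = (11.5075,3.4850)

Fx=-3.9400 Fy=-4.1200 x'=11.5075 y'=3.4850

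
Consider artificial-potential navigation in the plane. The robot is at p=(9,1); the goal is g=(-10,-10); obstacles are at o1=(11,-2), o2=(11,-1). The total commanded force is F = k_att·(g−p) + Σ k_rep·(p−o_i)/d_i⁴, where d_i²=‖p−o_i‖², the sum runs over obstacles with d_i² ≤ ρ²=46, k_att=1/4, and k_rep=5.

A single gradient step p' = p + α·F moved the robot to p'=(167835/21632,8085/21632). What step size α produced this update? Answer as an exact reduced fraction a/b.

α = 1/4

F_att = 1/4·(g−p) = 1/4·(-19,-11) = (-4.7500,-2.7500)
o1: d²=13 ≤ ρ²=46; F_rep = 5·(-2,3)/13² = (-0.0592,0.0888)
o2: d²=8 ≤ ρ²=46; F_rep = 5·(-2,2)/8² = (-0.1562,0.1562)
F = F_att + ΣF_rep = (-4.9654,-2.5050)
Δp = p'−p = (-1.2414,-0.6262); α = Δx/Fx = (-26853/21632) / (-26853/5408) = 1/4
check: Δy/Fy = (-13547/21632) / (-13547/5408) = 1/4 ✓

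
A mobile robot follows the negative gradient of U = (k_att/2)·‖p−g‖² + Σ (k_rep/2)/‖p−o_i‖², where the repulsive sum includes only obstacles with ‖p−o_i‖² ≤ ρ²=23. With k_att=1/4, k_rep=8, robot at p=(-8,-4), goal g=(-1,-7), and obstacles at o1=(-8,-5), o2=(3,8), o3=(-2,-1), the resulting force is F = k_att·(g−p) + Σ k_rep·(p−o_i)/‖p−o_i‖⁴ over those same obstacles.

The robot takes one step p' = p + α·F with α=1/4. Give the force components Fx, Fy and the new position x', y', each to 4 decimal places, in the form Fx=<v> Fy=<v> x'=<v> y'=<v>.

Fx=1.7500 Fy=7.2500 x'=-7.5625 y'=-2.1875

F_att = 1/4·(g−p) = 1/4·(7,-3) = (1.7500,-0.7500)
o1: d²=1 ≤ ρ²=23; F_rep = 8·(0,1)/1² = (0.0000,8.0000)
o2: d²=265 > ρ²=23 → inactive
o3: d²=45 > ρ²=23 → inactive
F = F_att + ΣF_rep = (1.7500,7.2500)
p' = p + 1/4·F = (-7.5625,-2.1875)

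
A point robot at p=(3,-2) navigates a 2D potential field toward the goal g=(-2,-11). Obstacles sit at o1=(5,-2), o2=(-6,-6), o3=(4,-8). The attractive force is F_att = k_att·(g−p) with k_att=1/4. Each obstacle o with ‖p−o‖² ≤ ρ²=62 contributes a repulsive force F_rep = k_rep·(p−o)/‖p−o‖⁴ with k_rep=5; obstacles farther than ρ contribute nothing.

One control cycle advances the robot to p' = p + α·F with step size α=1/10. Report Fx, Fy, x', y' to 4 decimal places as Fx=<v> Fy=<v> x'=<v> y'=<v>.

F_att = 1/4·(g−p) = 1/4·(-5,-9) = (-1.2500,-2.2500)
o1: d²=4 ≤ ρ²=62; F_rep = 5·(-2,0)/4² = (-0.6250,0.0000)
o2: d²=97 > ρ²=62 → inactive
o3: d²=37 ≤ ρ²=62; F_rep = 5·(-1,6)/37² = (-0.0037,0.0219)
F = F_att + ΣF_rep = (-1.8787,-2.2281)
p' = p + 1/10·F = (2.8121,-2.2228)

Fx=-1.8787 Fy=-2.2281 x'=2.8121 y'=-2.2228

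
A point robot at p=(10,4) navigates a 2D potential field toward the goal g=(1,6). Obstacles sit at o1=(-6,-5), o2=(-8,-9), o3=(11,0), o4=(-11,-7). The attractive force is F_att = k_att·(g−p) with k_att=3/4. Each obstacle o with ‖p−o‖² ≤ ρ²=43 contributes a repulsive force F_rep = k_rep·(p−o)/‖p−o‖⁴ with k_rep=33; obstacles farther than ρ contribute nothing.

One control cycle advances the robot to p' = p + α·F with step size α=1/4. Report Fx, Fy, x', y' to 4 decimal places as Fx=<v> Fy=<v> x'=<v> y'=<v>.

F_att = 3/4·(g−p) = 3/4·(-9,2) = (-6.7500,1.5000)
o1: d²=337 > ρ²=43 → inactive
o2: d²=493 > ρ²=43 → inactive
o3: d²=17 ≤ ρ²=43; F_rep = 33·(-1,4)/17² = (-0.1142,0.4567)
o4: d²=562 > ρ²=43 → inactive
F = F_att + ΣF_rep = (-6.8642,1.9567)
p' = p + 1/4·F = (8.2840,4.4892)

Fx=-6.8642 Fy=1.9567 x'=8.2840 y'=4.4892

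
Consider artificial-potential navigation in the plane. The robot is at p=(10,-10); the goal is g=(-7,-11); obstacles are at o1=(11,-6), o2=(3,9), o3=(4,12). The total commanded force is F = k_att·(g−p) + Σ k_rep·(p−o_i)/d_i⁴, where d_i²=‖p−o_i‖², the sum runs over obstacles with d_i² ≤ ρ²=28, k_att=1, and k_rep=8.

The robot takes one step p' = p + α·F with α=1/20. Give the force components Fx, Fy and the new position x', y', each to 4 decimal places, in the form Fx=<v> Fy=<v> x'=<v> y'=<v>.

Fx=-17.0277 Fy=-1.1107 x'=9.1486 y'=-10.0555

F_att = 1·(g−p) = 1·(-17,-1) = (-17.0000,-1.0000)
o1: d²=17 ≤ ρ²=28; F_rep = 8·(-1,-4)/17² = (-0.0277,-0.1107)
o2: d²=410 > ρ²=28 → inactive
o3: d²=520 > ρ²=28 → inactive
F = F_att + ΣF_rep = (-17.0277,-1.1107)
p' = p + 1/20·F = (9.1486,-10.0555)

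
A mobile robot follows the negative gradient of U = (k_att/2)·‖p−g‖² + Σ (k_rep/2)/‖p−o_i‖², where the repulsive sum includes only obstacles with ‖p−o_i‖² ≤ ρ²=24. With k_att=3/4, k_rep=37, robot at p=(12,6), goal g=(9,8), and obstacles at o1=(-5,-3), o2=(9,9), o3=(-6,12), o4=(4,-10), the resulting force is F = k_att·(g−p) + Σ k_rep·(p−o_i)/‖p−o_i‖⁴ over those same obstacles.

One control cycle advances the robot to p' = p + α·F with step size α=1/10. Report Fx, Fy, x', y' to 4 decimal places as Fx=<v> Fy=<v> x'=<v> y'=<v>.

F_att = 3/4·(g−p) = 3/4·(-3,2) = (-2.2500,1.5000)
o1: d²=370 > ρ²=24 → inactive
o2: d²=18 ≤ ρ²=24; F_rep = 37·(3,-3)/18² = (0.3426,-0.3426)
o3: d²=360 > ρ²=24 → inactive
o4: d²=320 > ρ²=24 → inactive
F = F_att + ΣF_rep = (-1.9074,1.1574)
p' = p + 1/10·F = (11.8093,6.1157)

Fx=-1.9074 Fy=1.1574 x'=11.8093 y'=6.1157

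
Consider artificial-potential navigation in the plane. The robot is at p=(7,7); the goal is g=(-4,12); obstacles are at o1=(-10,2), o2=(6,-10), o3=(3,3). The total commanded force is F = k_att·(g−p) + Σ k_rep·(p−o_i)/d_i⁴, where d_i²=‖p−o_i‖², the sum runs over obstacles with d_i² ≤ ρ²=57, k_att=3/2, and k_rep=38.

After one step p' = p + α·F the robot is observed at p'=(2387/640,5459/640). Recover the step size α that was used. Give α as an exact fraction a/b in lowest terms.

F_att = 3/2·(g−p) = 3/2·(-11,5) = (-16.5000,7.5000)
o1: d²=314 > ρ²=57 → inactive
o2: d²=290 > ρ²=57 → inactive
o3: d²=32 ≤ ρ²=57; F_rep = 38·(4,4)/32² = (0.1484,0.1484)
F = F_att + ΣF_rep = (-16.3516,7.6484)
Δp = p'−p = (-3.2703,1.5297); α = Δx/Fx = (-2093/640) / (-2093/128) = 1/5
check: Δy/Fy = (979/640) / (979/128) = 1/5 ✓

α = 1/5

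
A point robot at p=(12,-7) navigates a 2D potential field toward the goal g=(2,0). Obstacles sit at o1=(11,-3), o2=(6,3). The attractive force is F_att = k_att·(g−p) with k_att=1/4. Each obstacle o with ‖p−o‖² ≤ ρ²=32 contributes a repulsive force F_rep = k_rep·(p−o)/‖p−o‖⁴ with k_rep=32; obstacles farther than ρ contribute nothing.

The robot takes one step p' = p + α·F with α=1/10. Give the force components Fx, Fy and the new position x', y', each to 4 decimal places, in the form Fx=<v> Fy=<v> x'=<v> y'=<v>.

F_att = 1/4·(g−p) = 1/4·(-10,7) = (-2.5000,1.7500)
o1: d²=17 ≤ ρ²=32; F_rep = 32·(1,-4)/17² = (0.1107,-0.4429)
o2: d²=136 > ρ²=32 → inactive
F = F_att + ΣF_rep = (-2.3893,1.3071)
p' = p + 1/10·F = (11.7611,-6.8693)

Fx=-2.3893 Fy=1.3071 x'=11.7611 y'=-6.8693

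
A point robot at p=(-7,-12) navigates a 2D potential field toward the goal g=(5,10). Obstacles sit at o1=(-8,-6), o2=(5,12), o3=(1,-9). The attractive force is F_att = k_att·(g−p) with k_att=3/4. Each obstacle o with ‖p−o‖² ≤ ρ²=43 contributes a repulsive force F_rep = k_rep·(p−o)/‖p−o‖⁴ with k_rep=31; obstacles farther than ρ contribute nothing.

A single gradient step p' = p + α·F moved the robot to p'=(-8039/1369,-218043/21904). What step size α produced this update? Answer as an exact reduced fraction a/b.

F_att = 3/4·(g−p) = 3/4·(12,22) = (9.0000,16.5000)
o1: d²=37 ≤ ρ²=43; F_rep = 31·(1,-6)/37² = (0.0226,-0.1359)
o2: d²=720 > ρ²=43 → inactive
o3: d²=73 > ρ²=43 → inactive
F = F_att + ΣF_rep = (9.0226,16.3641)
Δp = p'−p = (1.1278,2.0455); α = Δx/Fx = (1544/1369) / (12352/1369) = 1/8
check: Δy/Fy = (44805/21904) / (44805/2738) = 1/8 ✓

α = 1/8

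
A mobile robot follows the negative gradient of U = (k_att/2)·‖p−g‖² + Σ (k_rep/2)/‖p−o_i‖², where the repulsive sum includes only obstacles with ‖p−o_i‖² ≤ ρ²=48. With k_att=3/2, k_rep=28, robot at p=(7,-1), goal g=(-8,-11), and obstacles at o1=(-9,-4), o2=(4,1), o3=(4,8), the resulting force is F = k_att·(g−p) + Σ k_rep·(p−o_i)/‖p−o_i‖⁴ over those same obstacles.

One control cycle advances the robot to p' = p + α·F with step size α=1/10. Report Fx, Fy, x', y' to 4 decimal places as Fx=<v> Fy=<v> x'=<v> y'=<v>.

Fx=-22.0030 Fy=-15.3314 x'=4.7997 y'=-2.5331

F_att = 3/2·(g−p) = 3/2·(-15,-10) = (-22.5000,-15.0000)
o1: d²=265 > ρ²=48 → inactive
o2: d²=13 ≤ ρ²=48; F_rep = 28·(3,-2)/13² = (0.4970,-0.3314)
o3: d²=90 > ρ²=48 → inactive
F = F_att + ΣF_rep = (-22.0030,-15.3314)
p' = p + 1/10·F = (4.7997,-2.5331)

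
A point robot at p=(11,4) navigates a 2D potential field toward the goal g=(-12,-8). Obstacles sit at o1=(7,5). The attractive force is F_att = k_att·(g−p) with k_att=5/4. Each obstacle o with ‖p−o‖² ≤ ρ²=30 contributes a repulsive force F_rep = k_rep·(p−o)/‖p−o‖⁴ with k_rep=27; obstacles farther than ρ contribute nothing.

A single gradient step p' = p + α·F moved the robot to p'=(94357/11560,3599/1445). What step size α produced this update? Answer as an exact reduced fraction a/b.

α = 1/10

F_att = 5/4·(g−p) = 5/4·(-23,-12) = (-28.7500,-15.0000)
o1: d²=17 ≤ ρ²=30; F_rep = 27·(4,-1)/17² = (0.3737,-0.0934)
F = F_att + ΣF_rep = (-28.3763,-15.0934)
Δp = p'−p = (-2.8376,-1.5093); α = Δx/Fx = (-32803/11560) / (-32803/1156) = 1/10
check: Δy/Fy = (-2181/1445) / (-4362/289) = 1/10 ✓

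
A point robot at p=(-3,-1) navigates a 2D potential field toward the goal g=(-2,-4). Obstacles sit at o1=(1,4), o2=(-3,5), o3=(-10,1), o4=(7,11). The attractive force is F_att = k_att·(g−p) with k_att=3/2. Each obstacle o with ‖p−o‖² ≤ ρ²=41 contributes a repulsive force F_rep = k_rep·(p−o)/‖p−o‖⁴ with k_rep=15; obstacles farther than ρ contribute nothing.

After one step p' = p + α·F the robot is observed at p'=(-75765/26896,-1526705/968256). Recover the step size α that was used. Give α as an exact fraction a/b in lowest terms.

F_att = 3/2·(g−p) = 3/2·(1,-3) = (1.5000,-4.5000)
o1: d²=41 ≤ ρ²=41; F_rep = 15·(-4,-5)/41² = (-0.0357,-0.0446)
o2: d²=36 ≤ ρ²=41; F_rep = 15·(0,-6)/36² = (0.0000,-0.0694)
o3: d²=53 > ρ²=41 → inactive
o4: d²=244 > ρ²=41 → inactive
F = F_att + ΣF_rep = (1.4643,-4.6141)
Δp = p'−p = (0.1830,-0.5768); α = Δx/Fx = (4923/26896) / (4923/3362) = 1/8
check: Δy/Fy = (-558449/968256) / (-558449/121032) = 1/8 ✓

α = 1/8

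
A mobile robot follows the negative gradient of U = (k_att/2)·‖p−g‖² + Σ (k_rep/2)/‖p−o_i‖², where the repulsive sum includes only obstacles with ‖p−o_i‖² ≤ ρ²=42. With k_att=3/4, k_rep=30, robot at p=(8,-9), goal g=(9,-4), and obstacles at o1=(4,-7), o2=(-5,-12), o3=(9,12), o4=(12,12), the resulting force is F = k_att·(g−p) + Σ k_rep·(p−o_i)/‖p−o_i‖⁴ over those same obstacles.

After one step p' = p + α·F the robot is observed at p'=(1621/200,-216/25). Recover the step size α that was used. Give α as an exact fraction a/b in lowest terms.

α = 1/10

F_att = 3/4·(g−p) = 3/4·(1,5) = (0.7500,3.7500)
o1: d²=20 ≤ ρ²=42; F_rep = 30·(4,-2)/20² = (0.3000,-0.1500)
o2: d²=178 > ρ²=42 → inactive
o3: d²=442 > ρ²=42 → inactive
o4: d²=457 > ρ²=42 → inactive
F = F_att + ΣF_rep = (1.0500,3.6000)
Δp = p'−p = (0.1050,0.3600); α = Δx/Fx = (21/200) / (21/20) = 1/10
check: Δy/Fy = (9/25) / (18/5) = 1/10 ✓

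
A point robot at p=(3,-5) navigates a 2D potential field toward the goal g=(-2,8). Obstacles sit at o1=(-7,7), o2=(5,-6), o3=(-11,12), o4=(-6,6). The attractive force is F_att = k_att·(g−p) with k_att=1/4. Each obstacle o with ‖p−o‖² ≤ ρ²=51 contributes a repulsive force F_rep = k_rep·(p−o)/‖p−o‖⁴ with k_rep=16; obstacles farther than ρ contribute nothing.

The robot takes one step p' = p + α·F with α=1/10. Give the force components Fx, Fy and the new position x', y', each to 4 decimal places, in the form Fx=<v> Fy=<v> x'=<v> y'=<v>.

F_att = 1/4·(g−p) = 1/4·(-5,13) = (-1.2500,3.2500)
o1: d²=244 > ρ²=51 → inactive
o2: d²=5 ≤ ρ²=51; F_rep = 16·(-2,1)/5² = (-1.2800,0.6400)
o3: d²=485 > ρ²=51 → inactive
o4: d²=202 > ρ²=51 → inactive
F = F_att + ΣF_rep = (-2.5300,3.8900)
p' = p + 1/10·F = (2.7470,-4.6110)

Fx=-2.5300 Fy=3.8900 x'=2.7470 y'=-4.6110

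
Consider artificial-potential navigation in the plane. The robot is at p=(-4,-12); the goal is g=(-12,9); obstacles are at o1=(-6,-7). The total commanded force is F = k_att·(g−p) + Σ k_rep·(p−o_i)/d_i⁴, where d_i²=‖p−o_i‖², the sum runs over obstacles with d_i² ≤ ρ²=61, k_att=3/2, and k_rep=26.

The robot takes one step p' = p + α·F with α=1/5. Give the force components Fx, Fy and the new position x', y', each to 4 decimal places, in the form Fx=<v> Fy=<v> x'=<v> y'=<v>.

F_att = 3/2·(g−p) = 3/2·(-8,21) = (-12.0000,31.5000)
o1: d²=29 ≤ ρ²=61; F_rep = 26·(2,-5)/29² = (0.0618,-0.1546)
F = F_att + ΣF_rep = (-11.9382,31.3454)
p' = p + 1/5·F = (-6.3876,-5.7309)

Fx=-11.9382 Fy=31.3454 x'=-6.3876 y'=-5.7309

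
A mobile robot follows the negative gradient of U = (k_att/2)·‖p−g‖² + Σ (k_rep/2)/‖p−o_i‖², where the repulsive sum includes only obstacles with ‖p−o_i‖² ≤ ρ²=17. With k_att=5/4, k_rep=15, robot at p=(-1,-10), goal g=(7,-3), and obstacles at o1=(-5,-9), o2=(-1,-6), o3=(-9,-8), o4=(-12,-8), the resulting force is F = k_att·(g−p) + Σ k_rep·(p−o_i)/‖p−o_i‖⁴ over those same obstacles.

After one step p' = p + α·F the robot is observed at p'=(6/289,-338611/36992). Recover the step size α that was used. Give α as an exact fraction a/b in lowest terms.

F_att = 5/4·(g−p) = 5/4·(8,7) = (10.0000,8.7500)
o1: d²=17 ≤ ρ²=17; F_rep = 15·(4,-1)/17² = (0.2076,-0.0519)
o2: d²=16 ≤ ρ²=17; F_rep = 15·(0,-4)/16² = (0.0000,-0.2344)
o3: d²=68 > ρ²=17 → inactive
o4: d²=125 > ρ²=17 → inactive
F = F_att + ΣF_rep = (10.2076,8.4637)
Δp = p'−p = (1.0208,0.8464); α = Δx/Fx = (295/289) / (2950/289) = 1/10
check: Δy/Fy = (31309/36992) / (156545/18496) = 1/10 ✓

α = 1/10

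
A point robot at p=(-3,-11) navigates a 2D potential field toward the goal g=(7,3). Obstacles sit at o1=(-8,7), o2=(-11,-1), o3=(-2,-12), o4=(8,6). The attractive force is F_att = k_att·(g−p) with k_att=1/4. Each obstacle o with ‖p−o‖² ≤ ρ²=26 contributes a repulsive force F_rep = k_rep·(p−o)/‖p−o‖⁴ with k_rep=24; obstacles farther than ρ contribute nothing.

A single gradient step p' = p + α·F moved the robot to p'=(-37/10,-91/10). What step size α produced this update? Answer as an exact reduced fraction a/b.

α = 1/5

F_att = 1/4·(g−p) = 1/4·(10,14) = (2.5000,3.5000)
o1: d²=349 > ρ²=26 → inactive
o2: d²=164 > ρ²=26 → inactive
o3: d²=2 ≤ ρ²=26; F_rep = 24·(-1,1)/2² = (-6.0000,6.0000)
o4: d²=410 > ρ²=26 → inactive
F = F_att + ΣF_rep = (-3.5000,9.5000)
Δp = p'−p = (-0.7000,1.9000); α = Δx/Fx = (-7/10) / (-7/2) = 1/5
check: Δy/Fy = (19/10) / (19/2) = 1/5 ✓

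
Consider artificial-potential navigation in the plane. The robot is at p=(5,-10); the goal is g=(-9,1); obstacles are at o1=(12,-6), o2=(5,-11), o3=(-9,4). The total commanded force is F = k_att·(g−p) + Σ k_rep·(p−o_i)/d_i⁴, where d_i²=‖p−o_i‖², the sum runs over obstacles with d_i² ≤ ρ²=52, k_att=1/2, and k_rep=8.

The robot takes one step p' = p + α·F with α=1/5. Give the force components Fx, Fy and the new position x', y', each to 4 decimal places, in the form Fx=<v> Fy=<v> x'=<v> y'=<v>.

Fx=-7.0000 Fy=13.5000 x'=3.6000 y'=-7.3000

F_att = 1/2·(g−p) = 1/2·(-14,11) = (-7.0000,5.5000)
o1: d²=65 > ρ²=52 → inactive
o2: d²=1 ≤ ρ²=52; F_rep = 8·(0,1)/1² = (0.0000,8.0000)
o3: d²=392 > ρ²=52 → inactive
F = F_att + ΣF_rep = (-7.0000,13.5000)
p' = p + 1/5·F = (3.6000,-7.3000)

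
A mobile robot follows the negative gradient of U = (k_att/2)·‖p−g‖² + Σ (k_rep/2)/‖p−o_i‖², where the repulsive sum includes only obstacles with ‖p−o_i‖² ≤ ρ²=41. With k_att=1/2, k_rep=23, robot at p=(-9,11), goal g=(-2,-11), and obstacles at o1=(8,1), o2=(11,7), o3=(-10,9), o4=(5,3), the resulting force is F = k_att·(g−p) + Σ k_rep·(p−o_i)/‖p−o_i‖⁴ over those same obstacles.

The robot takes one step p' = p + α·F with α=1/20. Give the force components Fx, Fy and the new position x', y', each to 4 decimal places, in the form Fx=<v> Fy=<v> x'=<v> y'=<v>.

Fx=4.4200 Fy=-9.1600 x'=-8.7790 y'=10.5420

F_att = 1/2·(g−p) = 1/2·(7,-22) = (3.5000,-11.0000)
o1: d²=389 > ρ²=41 → inactive
o2: d²=416 > ρ²=41 → inactive
o3: d²=5 ≤ ρ²=41; F_rep = 23·(1,2)/5² = (0.9200,1.8400)
o4: d²=260 > ρ²=41 → inactive
F = F_att + ΣF_rep = (4.4200,-9.1600)
p' = p + 1/20·F = (-8.7790,10.5420)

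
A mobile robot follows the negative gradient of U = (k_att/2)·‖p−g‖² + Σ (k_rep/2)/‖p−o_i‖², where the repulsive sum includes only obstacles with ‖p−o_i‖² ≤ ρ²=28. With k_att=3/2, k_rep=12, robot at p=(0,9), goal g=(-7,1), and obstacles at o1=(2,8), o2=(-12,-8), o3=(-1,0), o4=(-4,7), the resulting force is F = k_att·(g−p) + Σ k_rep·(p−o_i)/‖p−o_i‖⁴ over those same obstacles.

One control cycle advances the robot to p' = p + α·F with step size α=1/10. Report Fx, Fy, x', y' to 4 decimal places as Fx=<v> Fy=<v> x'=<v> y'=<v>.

Fx=-11.3400 Fy=-11.4600 x'=-1.1340 y'=7.8540

F_att = 3/2·(g−p) = 3/2·(-7,-8) = (-10.5000,-12.0000)
o1: d²=5 ≤ ρ²=28; F_rep = 12·(-2,1)/5² = (-0.9600,0.4800)
o2: d²=433 > ρ²=28 → inactive
o3: d²=82 > ρ²=28 → inactive
o4: d²=20 ≤ ρ²=28; F_rep = 12·(4,2)/20² = (0.1200,0.0600)
F = F_att + ΣF_rep = (-11.3400,-11.4600)
p' = p + 1/10·F = (-1.1340,7.8540)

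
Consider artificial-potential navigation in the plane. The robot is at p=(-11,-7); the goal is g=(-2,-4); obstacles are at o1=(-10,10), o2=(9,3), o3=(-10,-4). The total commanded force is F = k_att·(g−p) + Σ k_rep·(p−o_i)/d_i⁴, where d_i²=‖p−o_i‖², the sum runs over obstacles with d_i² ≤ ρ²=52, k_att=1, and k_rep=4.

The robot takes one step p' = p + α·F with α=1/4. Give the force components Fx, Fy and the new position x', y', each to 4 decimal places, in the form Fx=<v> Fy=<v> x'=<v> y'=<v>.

Fx=8.9600 Fy=2.8800 x'=-8.7600 y'=-6.2800

F_att = 1·(g−p) = 1·(9,3) = (9.0000,3.0000)
o1: d²=290 > ρ²=52 → inactive
o2: d²=500 > ρ²=52 → inactive
o3: d²=10 ≤ ρ²=52; F_rep = 4·(-1,-3)/10² = (-0.0400,-0.1200)
F = F_att + ΣF_rep = (8.9600,2.8800)
p' = p + 1/4·F = (-8.7600,-6.2800)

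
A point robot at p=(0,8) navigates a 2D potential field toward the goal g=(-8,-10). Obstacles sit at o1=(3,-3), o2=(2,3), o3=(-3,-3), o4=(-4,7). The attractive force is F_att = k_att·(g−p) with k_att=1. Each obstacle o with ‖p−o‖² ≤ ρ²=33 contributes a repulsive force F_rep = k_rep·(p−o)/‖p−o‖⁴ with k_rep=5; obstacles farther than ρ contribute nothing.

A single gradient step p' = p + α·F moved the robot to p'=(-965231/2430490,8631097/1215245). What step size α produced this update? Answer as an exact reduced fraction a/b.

α = 1/20

F_att = 1·(g−p) = 1·(-8,-18) = (-8.0000,-18.0000)
o1: d²=130 > ρ²=33 → inactive
o2: d²=29 ≤ ρ²=33; F_rep = 5·(-2,5)/29² = (-0.0119,0.0297)
o3: d²=130 > ρ²=33 → inactive
o4: d²=17 ≤ ρ²=33; F_rep = 5·(4,1)/17² = (0.0692,0.0173)
F = F_att + ΣF_rep = (-7.9427,-17.9530)
Δp = p'−p = (-0.3971,-0.8976); α = Δx/Fx = (-965231/2430490) / (-1930462/243049) = 1/20
check: Δy/Fy = (-1090863/1215245) / (-4363452/243049) = 1/20 ✓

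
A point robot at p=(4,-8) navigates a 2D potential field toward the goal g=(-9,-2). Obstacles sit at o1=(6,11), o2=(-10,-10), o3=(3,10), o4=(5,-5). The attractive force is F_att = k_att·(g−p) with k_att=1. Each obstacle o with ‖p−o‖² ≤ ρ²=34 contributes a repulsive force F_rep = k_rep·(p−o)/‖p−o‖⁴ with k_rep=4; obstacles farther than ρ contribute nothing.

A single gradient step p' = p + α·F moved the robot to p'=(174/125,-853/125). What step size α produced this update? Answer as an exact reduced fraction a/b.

α = 1/5

F_att = 1·(g−p) = 1·(-13,6) = (-13.0000,6.0000)
o1: d²=365 > ρ²=34 → inactive
o2: d²=200 > ρ²=34 → inactive
o3: d²=325 > ρ²=34 → inactive
o4: d²=10 ≤ ρ²=34; F_rep = 4·(-1,-3)/10² = (-0.0400,-0.1200)
F = F_att + ΣF_rep = (-13.0400,5.8800)
Δp = p'−p = (-2.6080,1.1760); α = Δx/Fx = (-326/125) / (-326/25) = 1/5
check: Δy/Fy = (147/125) / (147/25) = 1/5 ✓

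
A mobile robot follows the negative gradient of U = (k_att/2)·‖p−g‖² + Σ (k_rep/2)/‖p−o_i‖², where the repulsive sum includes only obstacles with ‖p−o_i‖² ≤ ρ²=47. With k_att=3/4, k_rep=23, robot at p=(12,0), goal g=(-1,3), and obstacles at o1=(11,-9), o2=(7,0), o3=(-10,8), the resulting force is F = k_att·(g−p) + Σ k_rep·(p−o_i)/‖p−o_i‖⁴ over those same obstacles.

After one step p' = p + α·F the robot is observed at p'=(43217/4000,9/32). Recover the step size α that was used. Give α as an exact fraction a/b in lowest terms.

F_att = 3/4·(g−p) = 3/4·(-13,3) = (-9.7500,2.2500)
o1: d²=82 > ρ²=47 → inactive
o2: d²=25 ≤ ρ²=47; F_rep = 23·(5,0)/25² = (0.1840,0.0000)
o3: d²=548 > ρ²=47 → inactive
F = F_att + ΣF_rep = (-9.5660,2.2500)
Δp = p'−p = (-1.1958,0.2812); α = Δx/Fx = (-4783/4000) / (-4783/500) = 1/8
check: Δy/Fy = (9/32) / (9/4) = 1/8 ✓

α = 1/8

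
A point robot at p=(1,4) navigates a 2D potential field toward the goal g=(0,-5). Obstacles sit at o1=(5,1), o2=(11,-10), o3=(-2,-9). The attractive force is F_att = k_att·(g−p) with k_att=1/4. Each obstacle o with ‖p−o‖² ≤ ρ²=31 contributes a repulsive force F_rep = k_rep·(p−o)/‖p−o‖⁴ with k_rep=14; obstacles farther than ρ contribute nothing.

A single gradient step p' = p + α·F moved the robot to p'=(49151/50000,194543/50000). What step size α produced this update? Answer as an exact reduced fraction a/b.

α = 1/20

F_att = 1/4·(g−p) = 1/4·(-1,-9) = (-0.2500,-2.2500)
o1: d²=25 ≤ ρ²=31; F_rep = 14·(-4,3)/25² = (-0.0896,0.0672)
o2: d²=296 > ρ²=31 → inactive
o3: d²=178 > ρ²=31 → inactive
F = F_att + ΣF_rep = (-0.3396,-2.1828)
Δp = p'−p = (-0.0170,-0.1091); α = Δx/Fx = (-849/50000) / (-849/2500) = 1/20
check: Δy/Fy = (-5457/50000) / (-5457/2500) = 1/20 ✓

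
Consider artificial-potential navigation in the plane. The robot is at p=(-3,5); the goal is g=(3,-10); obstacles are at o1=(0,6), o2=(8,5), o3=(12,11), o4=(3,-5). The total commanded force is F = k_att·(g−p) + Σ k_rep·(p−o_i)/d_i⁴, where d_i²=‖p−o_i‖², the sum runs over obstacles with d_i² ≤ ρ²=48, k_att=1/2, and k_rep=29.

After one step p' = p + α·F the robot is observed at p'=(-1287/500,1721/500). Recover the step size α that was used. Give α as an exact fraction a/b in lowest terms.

α = 1/5

F_att = 1/2·(g−p) = 1/2·(6,-15) = (3.0000,-7.5000)
o1: d²=10 ≤ ρ²=48; F_rep = 29·(-3,-1)/10² = (-0.8700,-0.2900)
o2: d²=121 > ρ²=48 → inactive
o3: d²=261 > ρ²=48 → inactive
o4: d²=136 > ρ²=48 → inactive
F = F_att + ΣF_rep = (2.1300,-7.7900)
Δp = p'−p = (0.4260,-1.5580); α = Δx/Fx = (213/500) / (213/100) = 1/5
check: Δy/Fy = (-779/500) / (-779/100) = 1/5 ✓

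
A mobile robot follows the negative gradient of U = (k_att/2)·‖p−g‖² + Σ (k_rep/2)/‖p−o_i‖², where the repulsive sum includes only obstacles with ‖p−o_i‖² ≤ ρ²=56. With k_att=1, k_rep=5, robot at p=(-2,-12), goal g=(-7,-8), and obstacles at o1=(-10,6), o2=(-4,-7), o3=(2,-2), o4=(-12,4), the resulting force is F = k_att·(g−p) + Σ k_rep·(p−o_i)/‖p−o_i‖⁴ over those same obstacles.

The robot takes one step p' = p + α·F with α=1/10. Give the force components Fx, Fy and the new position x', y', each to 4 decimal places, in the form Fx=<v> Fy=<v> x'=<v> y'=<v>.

F_att = 1·(g−p) = 1·(-5,4) = (-5.0000,4.0000)
o1: d²=388 > ρ²=56 → inactive
o2: d²=29 ≤ ρ²=56; F_rep = 5·(2,-5)/29² = (0.0119,-0.0297)
o3: d²=116 > ρ²=56 → inactive
o4: d²=356 > ρ²=56 → inactive
F = F_att + ΣF_rep = (-4.9881,3.9703)
p' = p + 1/10·F = (-2.4988,-11.6030)

Fx=-4.9881 Fy=3.9703 x'=-2.4988 y'=-11.6030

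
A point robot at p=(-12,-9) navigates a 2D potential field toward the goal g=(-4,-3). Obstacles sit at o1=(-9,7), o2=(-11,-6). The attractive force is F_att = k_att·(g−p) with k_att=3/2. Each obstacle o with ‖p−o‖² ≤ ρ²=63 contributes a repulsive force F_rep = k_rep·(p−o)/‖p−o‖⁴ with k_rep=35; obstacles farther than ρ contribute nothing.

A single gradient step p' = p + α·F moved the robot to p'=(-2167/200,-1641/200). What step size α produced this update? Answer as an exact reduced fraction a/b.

F_att = 3/2·(g−p) = 3/2·(8,6) = (12.0000,9.0000)
o1: d²=265 > ρ²=63 → inactive
o2: d²=10 ≤ ρ²=63; F_rep = 35·(-1,-3)/10² = (-0.3500,-1.0500)
F = F_att + ΣF_rep = (11.6500,7.9500)
Δp = p'−p = (1.1650,0.7950); α = Δx/Fx = (233/200) / (233/20) = 1/10
check: Δy/Fy = (159/200) / (159/20) = 1/10 ✓

α = 1/10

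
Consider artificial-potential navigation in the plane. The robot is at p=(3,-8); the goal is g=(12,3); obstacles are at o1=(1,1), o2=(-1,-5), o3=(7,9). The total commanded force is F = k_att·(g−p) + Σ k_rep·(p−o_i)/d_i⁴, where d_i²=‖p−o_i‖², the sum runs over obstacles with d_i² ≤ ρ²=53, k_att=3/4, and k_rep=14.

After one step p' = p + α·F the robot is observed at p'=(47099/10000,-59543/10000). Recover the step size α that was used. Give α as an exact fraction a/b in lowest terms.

α = 1/4

F_att = 3/4·(g−p) = 3/4·(9,11) = (6.7500,8.2500)
o1: d²=85 > ρ²=53 → inactive
o2: d²=25 ≤ ρ²=53; F_rep = 14·(4,-3)/25² = (0.0896,-0.0672)
o3: d²=305 > ρ²=53 → inactive
F = F_att + ΣF_rep = (6.8396,8.1828)
Δp = p'−p = (1.7099,2.0457); α = Δx/Fx = (17099/10000) / (17099/2500) = 1/4
check: Δy/Fy = (20457/10000) / (20457/2500) = 1/4 ✓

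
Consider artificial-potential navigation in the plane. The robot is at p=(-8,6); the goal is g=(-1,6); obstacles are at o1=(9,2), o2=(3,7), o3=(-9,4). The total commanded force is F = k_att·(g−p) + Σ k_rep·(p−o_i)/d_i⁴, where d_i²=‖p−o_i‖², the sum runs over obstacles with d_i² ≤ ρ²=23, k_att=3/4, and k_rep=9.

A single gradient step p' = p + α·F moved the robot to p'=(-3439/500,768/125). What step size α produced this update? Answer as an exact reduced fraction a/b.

α = 1/5

F_att = 3/4·(g−p) = 3/4·(7,0) = (5.2500,0.0000)
o1: d²=305 > ρ²=23 → inactive
o2: d²=122 > ρ²=23 → inactive
o3: d²=5 ≤ ρ²=23; F_rep = 9·(1,2)/5² = (0.3600,0.7200)
F = F_att + ΣF_rep = (5.6100,0.7200)
Δp = p'−p = (1.1220,0.1440); α = Δx/Fx = (561/500) / (561/100) = 1/5
check: Δy/Fy = (18/125) / (18/25) = 1/5 ✓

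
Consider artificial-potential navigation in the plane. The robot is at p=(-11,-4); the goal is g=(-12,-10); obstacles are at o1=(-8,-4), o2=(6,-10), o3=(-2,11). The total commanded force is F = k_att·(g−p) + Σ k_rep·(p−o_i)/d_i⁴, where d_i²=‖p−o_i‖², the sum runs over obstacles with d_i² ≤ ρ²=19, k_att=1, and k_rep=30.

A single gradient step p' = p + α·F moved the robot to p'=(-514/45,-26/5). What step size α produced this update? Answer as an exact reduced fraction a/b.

F_att = 1·(g−p) = 1·(-1,-6) = (-1.0000,-6.0000)
o1: d²=9 ≤ ρ²=19; F_rep = 30·(-3,0)/9² = (-1.1111,0.0000)
o2: d²=325 > ρ²=19 → inactive
o3: d²=306 > ρ²=19 → inactive
F = F_att + ΣF_rep = (-2.1111,-6.0000)
Δp = p'−p = (-0.4222,-1.2000); α = Δx/Fx = (-19/45) / (-19/9) = 1/5
check: Δy/Fy = (-6/5) / (-6) = 1/5 ✓

α = 1/5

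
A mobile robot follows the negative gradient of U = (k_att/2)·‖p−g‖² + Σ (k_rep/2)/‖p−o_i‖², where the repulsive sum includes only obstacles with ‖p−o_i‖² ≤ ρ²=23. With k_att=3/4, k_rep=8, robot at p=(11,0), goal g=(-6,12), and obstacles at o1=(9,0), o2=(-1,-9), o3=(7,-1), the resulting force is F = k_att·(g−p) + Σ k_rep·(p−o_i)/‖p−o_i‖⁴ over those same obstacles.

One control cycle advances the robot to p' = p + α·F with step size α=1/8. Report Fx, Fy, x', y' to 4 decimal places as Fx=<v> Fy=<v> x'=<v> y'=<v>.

Fx=-11.6393 Fy=9.0277 x'=9.5451 y'=1.1285

F_att = 3/4·(g−p) = 3/4·(-17,12) = (-12.7500,9.0000)
o1: d²=4 ≤ ρ²=23; F_rep = 8·(2,0)/4² = (1.0000,0.0000)
o2: d²=225 > ρ²=23 → inactive
o3: d²=17 ≤ ρ²=23; F_rep = 8·(4,1)/17² = (0.1107,0.0277)
F = F_att + ΣF_rep = (-11.6393,9.0277)
p' = p + 1/8·F = (9.5451,1.1285)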